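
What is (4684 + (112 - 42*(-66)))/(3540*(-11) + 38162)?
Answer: -3784/389 ≈ -9.7275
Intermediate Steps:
(4684 + (112 - 42*(-66)))/(3540*(-11) + 38162) = (4684 + (112 + 2772))/(-38940 + 38162) = (4684 + 2884)/(-778) = 7568*(-1/778) = -3784/389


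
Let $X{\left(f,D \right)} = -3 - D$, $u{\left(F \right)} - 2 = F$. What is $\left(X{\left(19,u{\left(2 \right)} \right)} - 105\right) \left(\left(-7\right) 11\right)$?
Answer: $8624$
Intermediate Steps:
$u{\left(F \right)} = 2 + F$
$\left(X{\left(19,u{\left(2 \right)} \right)} - 105\right) \left(\left(-7\right) 11\right) = \left(\left(-3 - \left(2 + 2\right)\right) - 105\right) \left(\left(-7\right) 11\right) = \left(\left(-3 - 4\right) - 105\right) \left(-77\right) = \left(-7 - 105\right) \left(-77\right) = \left(-112\right) \left(-77\right) = 8624$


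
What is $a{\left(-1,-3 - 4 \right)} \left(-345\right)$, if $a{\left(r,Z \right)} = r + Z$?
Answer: $2760$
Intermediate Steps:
$a{\left(r,Z \right)} = Z + r$
$a{\left(-1,-3 - 4 \right)} \left(-345\right) = \left(\left(-3 - 4\right) - 1\right) \left(-345\right) = \left(-7 - 1\right) \left(-345\right) = \left(-8\right) \left(-345\right) = 2760$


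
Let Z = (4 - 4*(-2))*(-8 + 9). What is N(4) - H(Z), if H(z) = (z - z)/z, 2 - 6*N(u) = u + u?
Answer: -1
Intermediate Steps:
Z = 12 (Z = (4 + 8)*1 = 12*1 = 12)
N(u) = 1/3 - u/3 (N(u) = 1/3 - (u + u)/6 = 1/3 - u/3)
H(z) = 0 (H(z) = 0/z = 0)
N(4) - H(Z) = (1/3 - 1/3*4) - 1*0 = (1/3 - 4/3) + 0 = -1 + 0 = -1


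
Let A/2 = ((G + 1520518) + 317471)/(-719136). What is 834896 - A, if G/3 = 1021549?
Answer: 25017232297/29964 ≈ 8.3491e+5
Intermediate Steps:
G = 3064647 (G = 3*1021549 = 3064647)
A = -408553/29964 (A = 2*(((3064647 + 1520518) + 317471)/(-719136)) = 2*((4585165 + 317471)*(-1/719136)) = 2*(4902636*(-1/719136)) = 2*(-408553/59928) = -408553/29964 ≈ -13.635)
834896 - A = 834896 - 1*(-408553/29964) = 834896 + 408553/29964 = 25017232297/29964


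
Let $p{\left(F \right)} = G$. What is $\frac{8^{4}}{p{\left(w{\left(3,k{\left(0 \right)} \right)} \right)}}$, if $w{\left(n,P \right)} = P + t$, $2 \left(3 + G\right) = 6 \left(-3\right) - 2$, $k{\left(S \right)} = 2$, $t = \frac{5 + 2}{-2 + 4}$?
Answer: $- \frac{4096}{13} \approx -315.08$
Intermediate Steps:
$t = \frac{7}{2} \approx 3.5$
$G = -13$ ($G = -3 + \frac{6 \left(-3\right) - 2}{2} = -3 + \frac{-18 - 2}{2} = -3 + \frac{1}{2} \left(-20\right) = -3 - 10 = -13$)
$w{\left(n,P \right)} = \frac{7}{2} + P$ ($w{\left(n,P \right)} = P + \frac{7}{2} = \frac{7}{2} + P$)
$p{\left(F \right)} = -13$
$\frac{8^{4}}{p{\left(w{\left(3,k{\left(0 \right)} \right)} \right)}} = \frac{8^{4}}{-13} = 4096 \left(- \frac{1}{13}\right) = - \frac{4096}{13}$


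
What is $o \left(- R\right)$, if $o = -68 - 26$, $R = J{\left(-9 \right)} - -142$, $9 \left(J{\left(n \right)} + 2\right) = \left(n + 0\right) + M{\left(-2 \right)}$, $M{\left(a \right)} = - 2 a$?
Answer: $\frac{117970}{9} \approx 13108.0$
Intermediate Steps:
$J{\left(n \right)} = - \frac{14}{9} + \frac{n}{9}$ ($J{\left(n \right)} = -2 + \frac{\left(n + 0\right) - -4}{9} = -2 + \frac{n + 4}{9} = -2 + \frac{4 + n}{9} = -2 + \left(\frac{4}{9} + \frac{n}{9}\right) = - \frac{14}{9} + \frac{n}{9}$)
$R = \frac{1255}{9}$ ($R = \left(- \frac{14}{9} + \frac{1}{9} \left(-9\right)\right) - -142 = \left(- \frac{14}{9} - 1\right) + 142 = - \frac{23}{9} + 142 = \frac{1255}{9} \approx 139.44$)
$o = -94$
$o \left(- R\right) = - 94 \left(\left(-1\right) \frac{1255}{9}\right) = \left(-94\right) \left(- \frac{1255}{9}\right) = \frac{117970}{9}$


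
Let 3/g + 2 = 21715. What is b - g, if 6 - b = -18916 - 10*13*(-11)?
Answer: 379803793/21713 ≈ 17492.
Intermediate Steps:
g = 3/21713 (g = 3/(-2 + 21715) = 3/21713 ≈ 0.00013817)
b = 17492 (b = 6 - (-18916 - 10*13*(-11)) = 6 - (-18916 - 130*(-11)) = 6 - (-18916 + 1430) = 6 - 1*(-17486) = 6 + 17486 = 17492)
b - g = 17492 - 1*3/21713 = 17492 - 3/21713 = 379803793/21713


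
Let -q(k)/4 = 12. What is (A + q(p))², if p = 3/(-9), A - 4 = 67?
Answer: 529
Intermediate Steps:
A = 71 (A = 4 + 67 = 71)
p = -⅓ (p = 3*(-⅑) = -⅓ ≈ -0.33333)
q(k) = -48 (q(k) = -4*12 = -48)
(A + q(p))² = (71 - 48)² = 23² = 529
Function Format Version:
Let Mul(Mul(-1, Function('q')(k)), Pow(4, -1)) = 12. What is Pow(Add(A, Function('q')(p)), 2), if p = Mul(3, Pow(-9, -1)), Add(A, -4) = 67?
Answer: 529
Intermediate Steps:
A = 71 (A = Add(4, 67) = 71)
p = Rational(-1, 3) (p = Mul(3, Rational(-1, 9)) = Rational(-1, 3) ≈ -0.33333)
Function('q')(k) = -48 (Function('q')(k) = Mul(-4, 12) = -48)
Pow(Add(A, Function('q')(p)), 2) = Pow(Add(71, -48), 2) = Pow(23, 2) = 529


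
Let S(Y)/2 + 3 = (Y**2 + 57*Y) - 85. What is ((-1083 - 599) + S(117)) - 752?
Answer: 38106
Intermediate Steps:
S(Y) = -176 + 2*Y**2 + 114*Y (S(Y) = -6 + 2*((Y**2 + 57*Y) - 85) = -6 + 2*(-85 + Y**2 + 57*Y) = -6 + (-170 + 2*Y**2 + 114*Y) = -176 + 2*Y**2 + 114*Y)
((-1083 - 599) + S(117)) - 752 = ((-1083 - 599) + (-176 + 2*117**2 + 114*117)) - 752 = (-1682 + (-176 + 2*13689 + 13338)) - 752 = (-1682 + (-176 + 27378 + 13338)) - 752 = (-1682 + 40540) - 752 = 38858 - 752 = 38106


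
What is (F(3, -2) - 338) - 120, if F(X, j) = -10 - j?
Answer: -466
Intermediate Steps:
(F(3, -2) - 338) - 120 = ((-10 - 1*(-2)) - 338) - 120 = ((-10 + 2) - 338) - 120 = (-8 - 338) - 120 = -346 - 120 = -466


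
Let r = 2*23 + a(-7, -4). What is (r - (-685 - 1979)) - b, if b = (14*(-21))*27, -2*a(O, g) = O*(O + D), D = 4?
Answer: 21275/2 ≈ 10638.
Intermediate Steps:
a(O, g) = -O*(4 + O)/2 (a(O, g) = -O*(O + 4)/2 = -O*(4 + O)/2)
r = 71/2 (r = 2*23 - ½*(-7)*(4 - 7) = 46 - ½*(-7)*(-3) = 46 - 21/2 = 71/2 ≈ 35.500)
b = -7938 (b = -294*27 = -7938)
(r - (-685 - 1979)) - b = (71/2 - (-685 - 1979)) - 1*(-7938) = (71/2 - 1*(-2664)) + 7938 = (71/2 + 2664) + 7938 = 5399/2 + 7938 = 21275/2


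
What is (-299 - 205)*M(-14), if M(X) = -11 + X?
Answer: 12600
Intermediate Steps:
(-299 - 205)*M(-14) = (-299 - 205)*(-11 - 14) = -504*(-25) = 12600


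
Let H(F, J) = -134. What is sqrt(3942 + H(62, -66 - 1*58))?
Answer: 4*sqrt(238) ≈ 61.709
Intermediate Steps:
sqrt(3942 + H(62, -66 - 1*58)) = sqrt(3942 - 134) = sqrt(3808) = 4*sqrt(238)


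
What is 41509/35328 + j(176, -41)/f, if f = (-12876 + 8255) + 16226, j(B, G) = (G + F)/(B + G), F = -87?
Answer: 21675530197/18449164800 ≈ 1.1749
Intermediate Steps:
j(B, G) = (-87 + G)/(B + G) (j(B, G) = (G - 87)/(B + G) = (-87 + G)/(B + G))
f = 11605 (f = -4621 + 16226 = 11605)
41509/35328 + j(176, -41)/f = 41509/35328 + ((-87 - 41)/(176 - 41))/11605 = 41509*(1/35328) + (-128/135)*(1/11605) = 41509/35328 + ((1/135)*(-128))*(1/11605) = 41509/35328 - 128/135*1/11605 = 41509/35328 - 128/1566675 = 21675530197/18449164800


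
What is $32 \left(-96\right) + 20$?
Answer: $-3052$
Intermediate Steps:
$32 \left(-96\right) + 20 = -3072 + 20 = -3052$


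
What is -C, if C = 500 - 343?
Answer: -157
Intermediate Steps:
C = 157
-C = -1*157 = -157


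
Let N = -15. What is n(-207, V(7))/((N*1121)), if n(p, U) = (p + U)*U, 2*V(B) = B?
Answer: 2849/67260 ≈ 0.042358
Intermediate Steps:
V(B) = B/2
n(p, U) = U*(U + p) (n(p, U) = (U + p)*U = U*(U + p))
n(-207, V(7))/((N*1121)) = (((1/2)*7)*((1/2)*7 - 207))/((-15*1121)) = (7*(7/2 - 207)/2)/(-16815) = ((7/2)*(-407/2))*(-1/16815) = -2849/4*(-1/16815) = 2849/67260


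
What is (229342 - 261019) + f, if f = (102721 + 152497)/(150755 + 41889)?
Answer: -3051064385/96322 ≈ -31676.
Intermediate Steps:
f = 127609/96322 (f = 255218/192644 = 255218*(1/192644) = 127609/96322 ≈ 1.3248)
(229342 - 261019) + f = (229342 - 261019) + 127609/96322 = -31677 + 127609/96322 = -3051064385/96322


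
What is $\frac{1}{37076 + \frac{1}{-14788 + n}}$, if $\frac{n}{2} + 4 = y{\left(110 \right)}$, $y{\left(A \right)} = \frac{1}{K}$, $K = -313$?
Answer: $\frac{4631150}{171704517087} \approx 2.6972 \cdot 10^{-5}$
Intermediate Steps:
$y{\left(A \right)} = - \frac{1}{313}$ ($y{\left(A \right)} = \frac{1}{-313} = - \frac{1}{313}$)
$n = - \frac{2506}{313}$ ($n = -8 + 2 \left(- \frac{1}{313}\right) = -8 - \frac{2}{313} = - \frac{2506}{313} \approx -8.0064$)
$\frac{1}{37076 + \frac{1}{-14788 + n}} = \frac{1}{37076 + \frac{1}{-14788 - \frac{2506}{313}}} = \frac{1}{37076 + \frac{1}{- \frac{4631150}{313}}} = \frac{1}{37076 - \frac{313}{4631150}} = \frac{1}{\frac{171704517087}{4631150}} = \frac{4631150}{171704517087}$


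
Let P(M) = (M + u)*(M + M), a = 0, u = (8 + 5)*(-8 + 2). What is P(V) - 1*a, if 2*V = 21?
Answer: -2835/2 ≈ -1417.5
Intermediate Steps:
u = -78 (u = 13*(-6) = -78)
V = 21/2 (V = (½)*21 = 21/2 ≈ 10.500)
P(M) = 2*M*(-78 + M) (P(M) = (M - 78)*(M + M) = (-78 + M)*(2*M) = 2*M*(-78 + M))
P(V) - 1*a = 2*(21/2)*(-78 + 21/2) - 1*0 = 2*(21/2)*(-135/2) - 0 = -2835/2 - 1*0 = -2835/2 + 0 = -2835/2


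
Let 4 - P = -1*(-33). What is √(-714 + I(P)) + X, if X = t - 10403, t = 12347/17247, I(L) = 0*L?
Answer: -179408194/17247 + I*√714 ≈ -10402.0 + 26.721*I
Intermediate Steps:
P = -29 (P = 4 - (-1)*(-33) = 4 - 1*33 = 4 - 33 = -29)
I(L) = 0
t = 12347/17247 (t = 12347*(1/17247) = 12347/17247 ≈ 0.71589)
X = -179408194/17247 (X = 12347/17247 - 10403 = -179408194/17247 ≈ -10402.)
√(-714 + I(P)) + X = √(-714 + 0) - 179408194/17247 = √(-714) - 179408194/17247 = I*√714 - 179408194/17247 = -179408194/17247 + I*√714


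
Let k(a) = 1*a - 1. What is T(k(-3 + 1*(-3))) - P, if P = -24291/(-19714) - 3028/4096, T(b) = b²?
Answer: 489609589/10093568 ≈ 48.507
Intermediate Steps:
k(a) = -1 + a (k(a) = a - 1 = -1 + a)
P = 4975243/10093568 (P = -24291*(-1/19714) - 3028*1/4096 = 24291/19714 - 757/1024 = 4975243/10093568 ≈ 0.49291)
T(k(-3 + 1*(-3))) - P = (-1 + (-3 + 1*(-3)))² - 1*4975243/10093568 = (-1 + (-3 - 3))² - 4975243/10093568 = (-1 - 6)² - 4975243/10093568 = (-7)² - 4975243/10093568 = 49 - 4975243/10093568 = 489609589/10093568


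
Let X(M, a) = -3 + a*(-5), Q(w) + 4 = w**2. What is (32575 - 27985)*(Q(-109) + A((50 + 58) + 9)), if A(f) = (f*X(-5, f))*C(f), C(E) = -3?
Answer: 1001836350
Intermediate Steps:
Q(w) = -4 + w**2
X(M, a) = -3 - 5*a
A(f) = -3*f*(-3 - 5*f) (A(f) = (f*(-3 - 5*f))*(-3) = -3*f*(-3 - 5*f))
(32575 - 27985)*(Q(-109) + A((50 + 58) + 9)) = (32575 - 27985)*((-4 + (-109)**2) + 3*((50 + 58) + 9)*(3 + 5*((50 + 58) + 9))) = 4590*((-4 + 11881) + 3*(108 + 9)*(3 + 5*(108 + 9))) = 4590*(11877 + 3*117*(3 + 5*117)) = 4590*(11877 + 3*117*(3 + 585)) = 4590*(11877 + 3*117*588) = 4590*(11877 + 206388) = 4590*218265 = 1001836350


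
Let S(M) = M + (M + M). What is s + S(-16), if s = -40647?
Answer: -40695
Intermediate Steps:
S(M) = 3*M (S(M) = M + 2*M = 3*M)
s + S(-16) = -40647 + 3*(-16) = -40647 - 48 = -40695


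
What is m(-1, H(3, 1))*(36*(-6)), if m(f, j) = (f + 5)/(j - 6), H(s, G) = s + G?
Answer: 432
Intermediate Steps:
H(s, G) = G + s
m(f, j) = (5 + f)/(-6 + j)
m(-1, H(3, 1))*(36*(-6)) = ((5 - 1)/(-6 + (1 + 3)))*(36*(-6)) = (4/(-6 + 4))*(-216) = (4/(-2))*(-216) = -½*4*(-216) = -2*(-216) = 432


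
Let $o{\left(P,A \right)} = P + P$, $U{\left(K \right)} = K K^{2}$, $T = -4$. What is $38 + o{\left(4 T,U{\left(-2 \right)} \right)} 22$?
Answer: $-666$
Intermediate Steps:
$U{\left(K \right)} = K^{3}$
$o{\left(P,A \right)} = 2 P$
$38 + o{\left(4 T,U{\left(-2 \right)} \right)} 22 = 38 + 2 \cdot 4 \left(-4\right) 22 = 38 + 2 \left(-16\right) 22 = 38 - 704 = -666$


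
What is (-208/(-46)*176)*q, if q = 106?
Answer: 1940224/23 ≈ 84358.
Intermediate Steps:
(-208/(-46)*176)*q = (-208/(-46)*176)*106 = (-208*(-1/46)*176)*106 = ((104/23)*176)*106 = (18304/23)*106 = 1940224/23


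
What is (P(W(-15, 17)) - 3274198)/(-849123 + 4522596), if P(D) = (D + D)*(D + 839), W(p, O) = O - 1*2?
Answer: -3248578/3673473 ≈ -0.88433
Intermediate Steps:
W(p, O) = -2 + O (W(p, O) = O - 2 = -2 + O)
P(D) = 2*D*(839 + D) (P(D) = (2*D)*(839 + D) = 2*D*(839 + D))
(P(W(-15, 17)) - 3274198)/(-849123 + 4522596) = (2*(-2 + 17)*(839 + (-2 + 17)) - 3274198)/(-849123 + 4522596) = (2*15*(839 + 15) - 3274198)/3673473 = (2*15*854 - 3274198)*(1/3673473) = (25620 - 3274198)*(1/3673473) = -3248578*1/3673473 = -3248578/3673473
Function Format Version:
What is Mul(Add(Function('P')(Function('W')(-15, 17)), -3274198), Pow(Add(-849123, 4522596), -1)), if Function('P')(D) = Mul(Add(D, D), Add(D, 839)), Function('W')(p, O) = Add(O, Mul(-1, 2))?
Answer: Rational(-3248578, 3673473) ≈ -0.88433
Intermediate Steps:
Function('W')(p, O) = Add(-2, O) (Function('W')(p, O) = Add(O, -2) = Add(-2, O))
Function('P')(D) = Mul(2, D, Add(839, D)) (Function('P')(D) = Mul(Mul(2, D), Add(839, D)) = Mul(2, D, Add(839, D)))
Mul(Add(Function('P')(Function('W')(-15, 17)), -3274198), Pow(Add(-849123, 4522596), -1)) = Mul(Add(Mul(2, Add(-2, 17), Add(839, Add(-2, 17))), -3274198), Pow(Add(-849123, 4522596), -1)) = Mul(Add(Mul(2, 15, Add(839, 15)), -3274198), Pow(3673473, -1)) = Mul(Add(Mul(2, 15, 854), -3274198), Rational(1, 3673473)) = Mul(Add(25620, -3274198), Rational(1, 3673473)) = Mul(-3248578, Rational(1, 3673473)) = Rational(-3248578, 3673473)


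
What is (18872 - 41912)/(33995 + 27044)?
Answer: -23040/61039 ≈ -0.37746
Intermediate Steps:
(18872 - 41912)/(33995 + 27044) = -23040/61039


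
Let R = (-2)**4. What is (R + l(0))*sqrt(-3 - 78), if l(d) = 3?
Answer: 171*I ≈ 171.0*I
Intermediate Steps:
R = 16
(R + l(0))*sqrt(-3 - 78) = (16 + 3)*sqrt(-3 - 78) = 19*sqrt(-81) = 19*(9*I) = 171*I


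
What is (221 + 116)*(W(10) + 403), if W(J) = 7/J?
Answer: 1360469/10 ≈ 1.3605e+5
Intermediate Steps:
(221 + 116)*(W(10) + 403) = (221 + 116)*(7/10 + 403) = 337*(7*(1/10) + 403) = 337*(7/10 + 403) = 337*(4037/10) = 1360469/10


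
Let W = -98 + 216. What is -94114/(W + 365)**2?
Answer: -94114/233289 ≈ -0.40342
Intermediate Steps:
W = 118
-94114/(W + 365)**2 = -94114/(118 + 365)**2 = -94114/(483**2) = -94114/233289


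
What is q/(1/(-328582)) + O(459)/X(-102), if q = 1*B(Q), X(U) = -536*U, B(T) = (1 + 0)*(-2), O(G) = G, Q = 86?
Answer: 704479817/1072 ≈ 6.5716e+5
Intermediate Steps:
B(T) = -2 (B(T) = 1*(-2) = -2)
q = -2 (q = 1*(-2) = -2)
q/(1/(-328582)) + O(459)/X(-102) = -2/(1/(-328582)) + 459/((-536*(-102))) = -2/(-1/328582) + 459/54672 = -2*(-328582) + 459*(1/54672) = 657164 + 9/1072 = 704479817/1072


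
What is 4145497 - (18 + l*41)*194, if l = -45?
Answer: 4499935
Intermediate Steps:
4145497 - (18 + l*41)*194 = 4145497 - (18 - 45*41)*194 = 4145497 - (18 - 1845)*194 = 4145497 - (-1827)*194 = 4145497 - 1*(-354438) = 4145497 + 354438 = 4499935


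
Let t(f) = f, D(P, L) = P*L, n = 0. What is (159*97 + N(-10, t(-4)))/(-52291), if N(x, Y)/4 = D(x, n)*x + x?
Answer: -15383/52291 ≈ -0.29418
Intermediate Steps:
D(P, L) = L*P
N(x, Y) = 4*x (N(x, Y) = 4*((0*x)*x + x) = 4*(0*x + x) = 4*(0 + x) = 4*x)
(159*97 + N(-10, t(-4)))/(-52291) = (159*97 + 4*(-10))/(-52291) = (15423 - 40)*(-1/52291) = 15383*(-1/52291) = -15383/52291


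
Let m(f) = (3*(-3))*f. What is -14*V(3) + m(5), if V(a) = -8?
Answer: 67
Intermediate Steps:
m(f) = -9*f
-14*V(3) + m(5) = -14*(-8) - 9*5 = 112 - 45 = 67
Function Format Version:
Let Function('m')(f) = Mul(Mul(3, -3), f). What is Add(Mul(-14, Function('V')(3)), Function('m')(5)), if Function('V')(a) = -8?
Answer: 67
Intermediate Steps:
Function('m')(f) = Mul(-9, f)
Add(Mul(-14, Function('V')(3)), Function('m')(5)) = Add(Mul(-14, -8), Mul(-9, 5)) = Add(112, -45) = 67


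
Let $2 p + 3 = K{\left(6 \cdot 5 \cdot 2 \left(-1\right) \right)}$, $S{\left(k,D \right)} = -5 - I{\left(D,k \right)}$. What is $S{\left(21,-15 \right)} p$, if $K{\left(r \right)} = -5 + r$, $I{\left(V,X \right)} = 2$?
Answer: $238$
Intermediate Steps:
$S{\left(k,D \right)} = -7$ ($S{\left(k,D \right)} = -5 - 2 = -7$)
$p = -34$ ($p = - \frac{3}{2} + \frac{-5 + 6 \cdot 5 \cdot 2 \left(-1\right)}{2} = - \frac{3}{2} + \frac{-5 + 6 \cdot 10 \left(-1\right)}{2} = - \frac{3}{2} + \frac{-5 + 60 \left(-1\right)}{2} = - \frac{3}{2} + \frac{-5 - 60}{2} = - \frac{3}{2} + \frac{1}{2} \left(-65\right) = - \frac{3}{2} - \frac{65}{2} = -34$)
$S{\left(21,-15 \right)} p = \left(-7\right) \left(-34\right) = 238$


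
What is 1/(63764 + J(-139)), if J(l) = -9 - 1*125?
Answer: 1/63630 ≈ 1.5716e-5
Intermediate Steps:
J(l) = -134 (J(l) = -9 - 125 = -134)
1/(63764 + J(-139)) = 1/(63764 - 134) = 1/63630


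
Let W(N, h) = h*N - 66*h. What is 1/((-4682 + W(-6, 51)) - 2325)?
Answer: -1/10679 ≈ -9.3642e-5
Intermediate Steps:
W(N, h) = -66*h + N*h (W(N, h) = N*h - 66*h = -66*h + N*h)
1/((-4682 + W(-6, 51)) - 2325) = 1/((-4682 + 51*(-66 - 6)) - 2325) = 1/((-4682 + 51*(-72)) - 2325) = 1/((-4682 - 3672) - 2325) = 1/(-8354 - 2325) = 1/(-10679) = -1/10679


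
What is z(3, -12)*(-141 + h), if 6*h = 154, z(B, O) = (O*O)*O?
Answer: 199296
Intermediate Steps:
z(B, O) = O³ (z(B, O) = O²*O = O³)
h = 77/3 (h = (⅙)*154 = 77/3 ≈ 25.667)
z(3, -12)*(-141 + h) = (-12)³*(-141 + 77/3) = -1728*(-346/3) = 199296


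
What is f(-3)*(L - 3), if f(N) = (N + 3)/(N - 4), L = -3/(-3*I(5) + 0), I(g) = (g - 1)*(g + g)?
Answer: 0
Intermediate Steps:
I(g) = 2*g*(-1 + g) (I(g) = (-1 + g)*(2*g) = 2*g*(-1 + g))
L = 1/40 (L = -3/(-6*5*(-1 + 5) + 0) = -3/(-6*5*4 + 0) = -3/(-3*40 + 0) = -3/(-120 + 0) = -3/(-120) = -3*(-1/120) = 1/40 ≈ 0.025000)
f(N) = (3 + N)/(-4 + N)
f(-3)*(L - 3) = ((3 - 3)/(-4 - 3))*(1/40 - 3) = (0/(-7))*(-119/40) = -⅐*0*(-119/40) = 0*(-119/40) = 0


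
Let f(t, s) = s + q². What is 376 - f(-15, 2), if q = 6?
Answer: 338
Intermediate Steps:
f(t, s) = 36 + s (f(t, s) = s + 6² = s + 36 = 36 + s)
376 - f(-15, 2) = 376 - (36 + 2) = 376 - 1*38 = 376 - 38 = 338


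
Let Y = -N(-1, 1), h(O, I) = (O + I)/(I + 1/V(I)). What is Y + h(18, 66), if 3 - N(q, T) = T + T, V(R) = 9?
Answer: 23/85 ≈ 0.27059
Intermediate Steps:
N(q, T) = 3 - 2*T (N(q, T) = 3 - (T + T) = 3 - 2*T)
h(O, I) = (I + O)/(⅑ + I) (h(O, I) = (O + I)/(I + 1/9) = (I + O)/(I + ⅑) = (I + O)/(⅑ + I))
Y = -1 (Y = -(3 - 2*1) = -(3 - 2) = -1*1 = -1)
Y + h(18, 66) = -1 + 9*(66 + 18)/(1 + 9*66) = -1 + 9*84/(1 + 594) = -1 + 9*84/595 = -1 + 9*(1/595)*84 = -1 + 108/85 = 23/85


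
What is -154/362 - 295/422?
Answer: -85889/76382 ≈ -1.1245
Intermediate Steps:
-154/362 - 295/422 = -154*1/362 - 295*1/422 = -77/181 - 295/422 = -85889/76382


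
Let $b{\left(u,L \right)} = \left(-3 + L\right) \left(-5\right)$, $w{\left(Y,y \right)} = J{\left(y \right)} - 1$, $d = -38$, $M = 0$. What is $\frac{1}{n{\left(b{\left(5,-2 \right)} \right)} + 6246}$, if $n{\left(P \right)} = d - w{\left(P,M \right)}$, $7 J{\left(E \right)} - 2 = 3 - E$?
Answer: $\frac{7}{43458} \approx 0.00016108$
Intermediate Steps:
$J{\left(E \right)} = \frac{5}{7} - \frac{E}{7}$ ($J{\left(E \right)} = \frac{2}{7} + \frac{3 - E}{7} = \frac{2}{7} - \left(- \frac{3}{7} + \frac{E}{7}\right) = \frac{5}{7} - \frac{E}{7}$)
$w{\left(Y,y \right)} = - \frac{2}{7} - \frac{y}{7}$ ($w{\left(Y,y \right)} = \left(\frac{5}{7} - \frac{y}{7}\right) - 1 = - \frac{2}{7} - \frac{y}{7}$)
$b{\left(u,L \right)} = 15 - 5 L$
$n{\left(P \right)} = - \frac{264}{7}$ ($n{\left(P \right)} = -38 - \left(- \frac{2}{7} - 0\right) = -38 - \left(- \frac{2}{7} + 0\right) = -38 - - \frac{2}{7} = -38 + \frac{2}{7} = - \frac{264}{7}$)
$\frac{1}{n{\left(b{\left(5,-2 \right)} \right)} + 6246} = \frac{1}{- \frac{264}{7} + 6246} = \frac{1}{\frac{43458}{7}} = \frac{7}{43458}$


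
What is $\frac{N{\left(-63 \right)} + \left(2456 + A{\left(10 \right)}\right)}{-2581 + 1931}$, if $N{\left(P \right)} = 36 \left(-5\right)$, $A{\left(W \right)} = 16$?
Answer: $- \frac{1146}{325} \approx -3.5262$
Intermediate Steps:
$N{\left(P \right)} = -180$
$\frac{N{\left(-63 \right)} + \left(2456 + A{\left(10 \right)}\right)}{-2581 + 1931} = \frac{-180 + \left(2456 + 16\right)}{-2581 + 1931} = \frac{-180 + 2472}{-650} = 2292 \left(- \frac{1}{650}\right) = - \frac{1146}{325}$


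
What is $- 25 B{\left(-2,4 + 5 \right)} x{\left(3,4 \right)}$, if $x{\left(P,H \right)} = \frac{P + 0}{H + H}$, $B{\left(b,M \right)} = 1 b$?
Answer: $\frac{75}{4} \approx 18.75$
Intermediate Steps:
$B{\left(b,M \right)} = b$
$x{\left(P,H \right)} = \frac{P}{2 H}$
$- 25 B{\left(-2,4 + 5 \right)} x{\left(3,4 \right)} = - 25 \left(- 2 \cdot \frac{1}{2} \cdot 3 \cdot \frac{1}{4}\right) = - 25 \left(\left(-2\right) \frac{3}{8}\right) = \left(-25\right) \left(- \frac{3}{4}\right) = \frac{75}{4}$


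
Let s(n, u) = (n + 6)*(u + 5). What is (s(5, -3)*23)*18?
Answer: 9108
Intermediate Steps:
s(n, u) = (5 + u)*(6 + n) (s(n, u) = (6 + n)*(5 + u) = (5 + u)*(6 + n))
(s(5, -3)*23)*18 = ((30 + 5*5 + 6*(-3) + 5*(-3))*23)*18 = ((30 + 25 - 18 - 15)*23)*18 = (22*23)*18 = 506*18 = 9108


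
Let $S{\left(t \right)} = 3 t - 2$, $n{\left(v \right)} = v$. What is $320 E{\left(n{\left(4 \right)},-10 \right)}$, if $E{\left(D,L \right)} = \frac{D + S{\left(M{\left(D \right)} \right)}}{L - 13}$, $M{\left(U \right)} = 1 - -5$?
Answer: $- \frac{6400}{23} \approx -278.26$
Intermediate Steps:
$M{\left(U \right)} = 6$ ($M{\left(U \right)} = 1 + 5 = 6$)
$S{\left(t \right)} = -2 + 3 t$
$E{\left(D,L \right)} = \frac{16 + D}{-13 + L}$ ($E{\left(D,L \right)} = \frac{D + \left(-2 + 3 \cdot 6\right)}{L - 13} = \frac{D + \left(-2 + 18\right)}{-13 + L} = \frac{D + 16}{-13 + L} = \frac{16 + D}{-13 + L}$)
$320 E{\left(n{\left(4 \right)},-10 \right)} = 320 \frac{16 + 4}{-13 - 10} = 320 \frac{1}{-23} \cdot 20 = 320 \left(\left(- \frac{1}{23}\right) 20\right) = 320 \left(- \frac{20}{23}\right) = - \frac{6400}{23}$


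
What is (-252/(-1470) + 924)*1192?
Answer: 38556432/35 ≈ 1.1016e+6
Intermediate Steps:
(-252/(-1470) + 924)*1192 = (-252*(-1/1470) + 924)*1192 = (6/35 + 924)*1192 = (32346/35)*1192 = 38556432/35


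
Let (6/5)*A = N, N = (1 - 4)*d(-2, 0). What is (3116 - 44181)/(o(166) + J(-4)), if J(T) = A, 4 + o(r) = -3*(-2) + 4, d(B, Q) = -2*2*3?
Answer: -41065/36 ≈ -1140.7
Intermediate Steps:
d(B, Q) = -12 (d(B, Q) = -4*3 = -12)
N = 36 (N = (1 - 4)*(-12) = -3*(-12) = 36)
A = 30 (A = (⅚)*36 = 30)
o(r) = 6 (o(r) = -4 + (-3*(-2) + 4) = -4 + (6 + 4) = -4 + 10 = 6)
J(T) = 30
(3116 - 44181)/(o(166) + J(-4)) = (3116 - 44181)/(6 + 30) = -41065/36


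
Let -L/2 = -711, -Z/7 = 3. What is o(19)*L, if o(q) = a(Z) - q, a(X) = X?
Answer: -56880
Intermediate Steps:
Z = -21 (Z = -7*3 = -21)
L = 1422 (L = -2*(-711) = 1422)
o(q) = -21 - q
o(19)*L = (-21 - 1*19)*1422 = (-21 - 19)*1422 = -40*1422 = -56880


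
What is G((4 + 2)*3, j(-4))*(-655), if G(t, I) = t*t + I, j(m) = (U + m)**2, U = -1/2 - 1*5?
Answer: -1085335/4 ≈ -2.7133e+5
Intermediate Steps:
U = -11/2 (U = -1*1/2 - 5 = -1/2 - 5 = -11/2 ≈ -5.5000)
j(m) = (-11/2 + m)**2
G(t, I) = I + t**2 (G(t, I) = t**2 + I = I + t**2)
G((4 + 2)*3, j(-4))*(-655) = ((-11 + 2*(-4))**2/4 + ((4 + 2)*3)**2)*(-655) = ((-11 - 8)**2/4 + (6*3)**2)*(-655) = ((1/4)*(-19)**2 + 18**2)*(-655) = ((1/4)*361 + 324)*(-655) = (361/4 + 324)*(-655) = (1657/4)*(-655) = -1085335/4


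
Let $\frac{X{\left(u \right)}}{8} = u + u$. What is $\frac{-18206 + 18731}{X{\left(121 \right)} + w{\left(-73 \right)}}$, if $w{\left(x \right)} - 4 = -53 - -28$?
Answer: $\frac{105}{383} \approx 0.27415$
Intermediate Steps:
$X{\left(u \right)} = 16 u$ ($X{\left(u \right)} = 8 \left(u + u\right) = 8 \cdot 2 u = 16 u$)
$w{\left(x \right)} = -21$ ($w{\left(x \right)} = 4 - 25 = -21$)
$\frac{-18206 + 18731}{X{\left(121 \right)} + w{\left(-73 \right)}} = \frac{-18206 + 18731}{16 \cdot 121 - 21} = \frac{525}{1936 - 21} = \frac{525}{1915} = 525 \cdot \frac{1}{1915} = \frac{105}{383}$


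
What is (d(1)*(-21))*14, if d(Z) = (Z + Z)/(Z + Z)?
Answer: -294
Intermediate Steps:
d(Z) = 1 (d(Z) = (2*Z)/((2*Z)) = (2*Z)*(1/(2*Z)) = 1)
(d(1)*(-21))*14 = (1*(-21))*14 = -21*14 = -294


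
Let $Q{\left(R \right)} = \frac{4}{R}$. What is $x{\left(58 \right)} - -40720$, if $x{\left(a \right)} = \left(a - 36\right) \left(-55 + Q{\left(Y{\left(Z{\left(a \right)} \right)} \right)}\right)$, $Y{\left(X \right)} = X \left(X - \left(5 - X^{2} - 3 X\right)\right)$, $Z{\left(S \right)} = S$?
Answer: $\frac{4114531934}{104139} \approx 39510.0$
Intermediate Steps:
$Y{\left(X \right)} = X \left(-5 + X^{2} + 4 X\right)$ ($Y{\left(X \right)} = X \left(X + \left(-5 + X^{2} + 3 X\right)\right) = X \left(-5 + X^{2} + 4 X\right)$)
$x{\left(a \right)} = \left(-55 + \frac{4}{a \left(-5 + a^{2} + 4 a\right)}\right) \left(-36 + a\right)$ ($x{\left(a \right)} = \left(a - 36\right) \left(-55 + \frac{4}{a \left(-5 + a^{2} + 4 a\right)}\right) = \left(-36 + a\right) \left(-55 + 4 \frac{1}{a \left(-5 + a^{2} + 4 a\right)}\right) = \left(-36 + a\right) \left(-55 + \frac{4}{a \left(-5 + a^{2} + 4 a\right)}\right) = \left(-55 + \frac{4}{a \left(-5 + a^{2} + 4 a\right)}\right) \left(-36 + a\right)$)
$x{\left(58 \right)} - -40720 = \frac{-144 - 573968 - 55 \cdot 58^{4} + 1760 \cdot 58^{3} + 8195 \cdot 58^{2}}{58 \left(-5 + 58^{2} + 4 \cdot 58\right)} - -40720 = \frac{-144 - 573968 - 622407280 + 1760 \cdot 195112 + 8195 \cdot 3364}{58 \left(-5 + 3364 + 232\right)} + 40720 = \frac{-144 - 573968 - 622407280 + 343397120 + 27567980}{58 \cdot 3591} + 40720 = \frac{1}{58} \cdot \frac{1}{3591} \left(-252016292\right) + 40720 = - \frac{126008146}{104139} + 40720 = \frac{4114531934}{104139}$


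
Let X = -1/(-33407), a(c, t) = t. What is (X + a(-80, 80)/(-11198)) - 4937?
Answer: -83949673702/17004163 ≈ -4937.0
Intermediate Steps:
X = 1/33407 (X = -1*(-1/33407) = 1/33407 ≈ 2.9934e-5)
(X + a(-80, 80)/(-11198)) - 4937 = (1/33407 + 80/(-11198)) - 4937 = (1/33407 + 80*(-1/11198)) - 4937 = (1/33407 - 40/5599) - 4937 = -120971/17004163 - 4937 = -83949673702/17004163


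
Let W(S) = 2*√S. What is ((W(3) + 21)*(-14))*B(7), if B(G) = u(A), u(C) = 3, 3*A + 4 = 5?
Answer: -882 - 84*√3 ≈ -1027.5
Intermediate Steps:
A = ⅓ (A = -4/3 + (⅓)*5 = -4/3 + 5/3 = ⅓ ≈ 0.33333)
B(G) = 3
((W(3) + 21)*(-14))*B(7) = ((2*√3 + 21)*(-14))*3 = ((21 + 2*√3)*(-14))*3 = (-294 - 28*√3)*3 = -882 - 84*√3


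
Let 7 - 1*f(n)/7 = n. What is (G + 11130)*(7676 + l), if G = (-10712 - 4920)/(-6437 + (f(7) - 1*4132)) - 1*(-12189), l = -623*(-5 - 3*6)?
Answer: 1807887838905/3523 ≈ 5.1317e+8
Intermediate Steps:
f(n) = 49 - 7*n
l = 14329 (l = -623*(-5 - 18) = -623*(-23) = 14329)
G = 128841173/10569 (G = (-10712 - 4920)/(-6437 + ((49 - 7*7) - 1*4132)) - 1*(-12189) = -15632/(-6437 + ((49 - 49) - 4132)) + 12189 = -15632/(-6437 + (0 - 4132)) + 12189 = -15632/(-6437 - 4132) + 12189 = -15632/(-10569) + 12189 = -15632*(-1/10569) + 12189 = 15632/10569 + 12189 = 128841173/10569 ≈ 12190.)
(G + 11130)*(7676 + l) = (128841173/10569 + 11130)*(7676 + 14329) = (246474143/10569)*22005 = 1807887838905/3523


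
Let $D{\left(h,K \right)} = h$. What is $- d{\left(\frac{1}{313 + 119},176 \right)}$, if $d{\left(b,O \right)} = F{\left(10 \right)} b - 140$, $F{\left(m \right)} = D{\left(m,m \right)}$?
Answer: $\frac{30235}{216} \approx 139.98$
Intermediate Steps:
$F{\left(m \right)} = m$
$d{\left(b,O \right)} = -140 + 10 b$ ($d{\left(b,O \right)} = 10 b - 140 = -140 + 10 b$)
$- d{\left(\frac{1}{313 + 119},176 \right)} = - (-140 + \frac{10}{313 + 119}) = - (-140 + \frac{10}{432}) = - (-140 + 10 \cdot \frac{1}{432}) = - (-140 + \frac{5}{216}) = \left(-1\right) \left(- \frac{30235}{216}\right) = \frac{30235}{216}$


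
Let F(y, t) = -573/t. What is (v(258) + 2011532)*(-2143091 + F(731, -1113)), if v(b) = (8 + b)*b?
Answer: -1653907279451200/371 ≈ -4.4580e+12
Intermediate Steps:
v(b) = b*(8 + b)
(v(258) + 2011532)*(-2143091 + F(731, -1113)) = (258*(8 + 258) + 2011532)*(-2143091 - 573/(-1113)) = (258*266 + 2011532)*(-2143091 - 573*(-1/1113)) = (68628 + 2011532)*(-2143091 + 191/371) = 2080160*(-795086570/371) = -1653907279451200/371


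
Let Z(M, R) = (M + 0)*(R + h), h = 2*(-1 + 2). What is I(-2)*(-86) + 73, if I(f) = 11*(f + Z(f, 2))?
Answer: 9533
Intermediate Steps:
h = 2 (h = 2*1 = 2)
Z(M, R) = M*(2 + R) (Z(M, R) = (M + 0)*(R + 2) = M*(2 + R))
I(f) = 55*f (I(f) = 11*(f + f*(2 + 2)) = 11*(f + f*4) = 11*(f + 4*f) = 11*(5*f) = 55*f)
I(-2)*(-86) + 73 = (55*(-2))*(-86) + 73 = -110*(-86) + 73 = 9460 + 73 = 9533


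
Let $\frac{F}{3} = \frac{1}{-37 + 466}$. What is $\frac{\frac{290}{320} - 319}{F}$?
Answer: $- \frac{1455597}{32} \approx -45487.0$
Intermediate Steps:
$F = \frac{1}{143}$ ($F = \frac{3}{-37 + 466} = \frac{3}{429} = 3 \cdot \frac{1}{429} = \frac{1}{143} \approx 0.006993$)
$\frac{\frac{290}{320} - 319}{F} = \left(\frac{290}{320} - 319\right) \frac{1}{\frac{1}{143}} = \left(290 \cdot \frac{1}{320} - 319\right) 143 = \left(\frac{29}{32} - 319\right) 143 = \left(- \frac{10179}{32}\right) 143 = - \frac{1455597}{32}$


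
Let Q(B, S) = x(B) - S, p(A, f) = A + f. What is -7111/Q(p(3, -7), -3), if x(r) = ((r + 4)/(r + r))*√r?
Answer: -7111/3 ≈ -2370.3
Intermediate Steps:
x(r) = (4 + r)/(2*√r) (x(r) = ((4 + r)/((2*r)))*√r = ((4 + r)*(1/(2*r)))*√r = ((4 + r)/(2*r))*√r = (4 + r)/(2*√r))
Q(B, S) = -S + (4 + B)/(2*√B) (Q(B, S) = (4 + B)/(2*√B) - S = -S + (4 + B)/(2*√B))
-7111/Q(p(3, -7), -3) = -7111/(√(3 - 7)/2 - 1*(-3) + 2/√(3 - 7)) = -7111/(√(-4)/2 + 3 + 2/√(-4)) = -7111/((2*I)/2 + 3 + 2*(-I/2)) = -7111/(I + 3 - I) = -7111/3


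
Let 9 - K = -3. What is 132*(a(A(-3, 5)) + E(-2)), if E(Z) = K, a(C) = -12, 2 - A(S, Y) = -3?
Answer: 0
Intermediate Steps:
A(S, Y) = 5 (A(S, Y) = 2 - 1*(-3) = 2 + 3 = 5)
K = 12 (K = 9 - 1*(-3) = 9 + 3 = 12)
E(Z) = 12
132*(a(A(-3, 5)) + E(-2)) = 132*(-12 + 12) = 132*0 = 0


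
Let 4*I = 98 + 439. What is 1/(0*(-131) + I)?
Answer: 4/537 ≈ 0.0074488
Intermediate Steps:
I = 537/4 (I = (98 + 439)/4 = (¼)*537 = 537/4 ≈ 134.25)
1/(0*(-131) + I) = 1/(0*(-131) + 537/4) = 1/(0 + 537/4) = 1/(537/4) = 4/537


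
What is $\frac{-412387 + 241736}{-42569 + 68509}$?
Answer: $- \frac{170651}{25940} \approx -6.5787$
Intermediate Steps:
$\frac{-412387 + 241736}{-42569 + 68509} = - \frac{170651}{25940}$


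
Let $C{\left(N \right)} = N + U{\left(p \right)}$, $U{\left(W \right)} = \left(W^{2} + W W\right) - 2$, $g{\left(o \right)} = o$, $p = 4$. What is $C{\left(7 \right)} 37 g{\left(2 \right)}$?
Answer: $2738$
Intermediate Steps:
$U{\left(W \right)} = -2 + 2 W^{2}$ ($U{\left(W \right)} = \left(W^{2} + W^{2}\right) - 2 = 2 W^{2} - 2 = -2 + 2 W^{2}$)
$C{\left(N \right)} = 30 + N$ ($C{\left(N \right)} = N - \left(2 - 2 \cdot 4^{2}\right) = N + \left(-2 + 2 \cdot 16\right) = N + \left(-2 + 32\right) = N + 30 = 30 + N$)
$C{\left(7 \right)} 37 g{\left(2 \right)} = \left(30 + 7\right) 37 \cdot 2 = 37 \cdot 37 \cdot 2 = 1369 \cdot 2 = 2738$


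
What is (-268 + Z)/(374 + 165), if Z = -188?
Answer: -456/539 ≈ -0.84601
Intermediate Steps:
(-268 + Z)/(374 + 165) = (-268 - 188)/(374 + 165) = -456/539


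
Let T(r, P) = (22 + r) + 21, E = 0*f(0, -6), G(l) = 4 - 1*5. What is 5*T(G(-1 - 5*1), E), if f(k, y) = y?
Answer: 210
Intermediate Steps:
G(l) = -1 (G(l) = 4 - 5 = -1)
E = 0 (E = 0*(-6) = 0)
T(r, P) = 43 + r
5*T(G(-1 - 5*1), E) = 5*(43 - 1) = 5*42 = 210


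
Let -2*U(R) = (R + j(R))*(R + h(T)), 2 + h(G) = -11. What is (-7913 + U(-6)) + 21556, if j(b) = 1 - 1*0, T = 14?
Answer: 27191/2 ≈ 13596.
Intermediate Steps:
h(G) = -13 (h(G) = -2 - 11 = -13)
j(b) = 1 (j(b) = 1 + 0 = 1)
U(R) = -(1 + R)*(-13 + R)/2 (U(R) = -(R + 1)*(R - 13)/2 = -(1 + R)*(-13 + R)/2)
(-7913 + U(-6)) + 21556 = (-7913 + (13/2 + 6*(-6) - ½*(-6)²)) + 21556 = (-7913 + (13/2 - 36 - ½*36)) + 21556 = (-7913 + (13/2 - 36 - 18)) + 21556 = (-7913 - 95/2) + 21556 = -15921/2 + 21556 = 27191/2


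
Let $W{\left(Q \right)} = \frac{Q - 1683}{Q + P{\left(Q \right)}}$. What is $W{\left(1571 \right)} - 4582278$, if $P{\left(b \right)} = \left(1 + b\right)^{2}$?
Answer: $- \frac{11330850836002}{2472755} \approx -4.5823 \cdot 10^{6}$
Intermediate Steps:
$W{\left(Q \right)} = \frac{-1683 + Q}{Q + \left(1 + Q\right)^{2}}$ ($W{\left(Q \right)} = \frac{Q - 1683}{Q + \left(1 + Q\right)^{2}} = \frac{-1683 + Q}{Q + \left(1 + Q\right)^{2}}$)
$W{\left(1571 \right)} - 4582278 = \frac{-1683 + 1571}{1571 + \left(1 + 1571\right)^{2}} - 4582278 = \frac{1}{1571 + 1572^{2}} \left(-112\right) - 4582278 = \frac{1}{1571 + 2471184} \left(-112\right) - 4582278 = \frac{1}{2472755} \left(-112\right) - 4582278 = - \frac{112}{2472755} - 4582278 = - \frac{11330850836002}{2472755}$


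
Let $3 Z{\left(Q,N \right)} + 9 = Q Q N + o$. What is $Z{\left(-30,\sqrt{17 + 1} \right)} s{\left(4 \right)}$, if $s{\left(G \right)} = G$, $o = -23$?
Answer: $- \frac{128}{3} + 3600 \sqrt{2} \approx 5048.5$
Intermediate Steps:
$Z{\left(Q,N \right)} = - \frac{32}{3} + \frac{N Q^{2}}{3}$ ($Z{\left(Q,N \right)} = -3 + \frac{Q Q N - 23}{3} = -3 + \frac{Q^{2} N - 23}{3} = -3 + \frac{N Q^{2} - 23}{3} = -3 + \frac{-23 + N Q^{2}}{3} = -3 + \left(- \frac{23}{3} + \frac{N Q^{2}}{3}\right) = - \frac{32}{3} + \frac{N Q^{2}}{3}$)
$Z{\left(-30,\sqrt{17 + 1} \right)} s{\left(4 \right)} = \left(- \frac{32}{3} + \frac{\sqrt{17 + 1} \left(-30\right)^{2}}{3}\right) 4 = \left(- \frac{32}{3} + \frac{1}{3} \sqrt{18} \cdot 900\right) 4 = \left(- \frac{32}{3} + \frac{1}{3} \cdot 3 \sqrt{2} \cdot 900\right) 4 = \left(- \frac{32}{3} + 900 \sqrt{2}\right) 4 = - \frac{128}{3} + 3600 \sqrt{2}$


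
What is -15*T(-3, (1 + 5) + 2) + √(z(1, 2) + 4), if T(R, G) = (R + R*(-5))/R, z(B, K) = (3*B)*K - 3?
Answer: 60 + √7 ≈ 62.646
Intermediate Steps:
z(B, K) = -3 + 3*B*K (z(B, K) = 3*B*K - 3 = -3 + 3*B*K)
T(R, G) = -4 (T(R, G) = (R - 5*R)/R = (-4*R)/R = -4)
-15*T(-3, (1 + 5) + 2) + √(z(1, 2) + 4) = -15*(-4) + √((-3 + 3*1*2) + 4) = 60 + √((-3 + 6) + 4) = 60 + √(3 + 4) = 60 + √7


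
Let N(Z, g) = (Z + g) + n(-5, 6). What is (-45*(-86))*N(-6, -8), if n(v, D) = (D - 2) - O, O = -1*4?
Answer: -23220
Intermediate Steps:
O = -4
n(v, D) = 2 + D (n(v, D) = (D - 2) - 1*(-4) = (-2 + D) + 4 = 2 + D)
N(Z, g) = 8 + Z + g (N(Z, g) = (Z + g) + (2 + 6) = (Z + g) + 8 = 8 + Z + g)
(-45*(-86))*N(-6, -8) = (-45*(-86))*(8 - 6 - 8) = 3870*(-6) = -23220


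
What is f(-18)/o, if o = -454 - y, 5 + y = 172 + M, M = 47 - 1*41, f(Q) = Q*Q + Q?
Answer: -102/209 ≈ -0.48804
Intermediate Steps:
f(Q) = Q + Q² (f(Q) = Q² + Q = Q + Q²)
M = 6 (M = 47 - 41 = 6)
y = 173 (y = -5 + (172 + 6) = -5 + 178 = 173)
o = -627 (o = -454 - 1*173 = -454 - 173 = -627)
f(-18)/o = -18*(1 - 18)/(-627) = -18*(-17)*(-1/627) = 306*(-1/627) = -102/209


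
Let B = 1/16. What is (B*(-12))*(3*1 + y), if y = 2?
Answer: -15/4 ≈ -3.7500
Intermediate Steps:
B = 1/16 ≈ 0.062500
(B*(-12))*(3*1 + y) = ((1/16)*(-12))*(3*1 + 2) = -3*(3 + 2)/4 = -¾*5 = -15/4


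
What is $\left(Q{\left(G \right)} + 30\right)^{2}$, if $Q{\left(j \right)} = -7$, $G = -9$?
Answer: $529$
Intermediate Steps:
$\left(Q{\left(G \right)} + 30\right)^{2} = \left(-7 + 30\right)^{2} = 23^{2} = 529$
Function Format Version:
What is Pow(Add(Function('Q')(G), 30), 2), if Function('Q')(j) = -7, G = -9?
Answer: 529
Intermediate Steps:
Pow(Add(Function('Q')(G), 30), 2) = Pow(Add(-7, 30), 2) = Pow(23, 2) = 529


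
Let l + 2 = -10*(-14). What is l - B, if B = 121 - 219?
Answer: 236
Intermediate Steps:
l = 138 (l = -2 - 10*(-14) = -2 + 140 = 138)
B = -98
l - B = 138 - 1*(-98) = 138 + 98 = 236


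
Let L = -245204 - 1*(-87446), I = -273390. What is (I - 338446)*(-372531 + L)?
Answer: 324449900604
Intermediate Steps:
L = -157758 (L = -245204 + 87446 = -157758)
(I - 338446)*(-372531 + L) = (-273390 - 338446)*(-372531 - 157758) = -611836*(-530289) = 324449900604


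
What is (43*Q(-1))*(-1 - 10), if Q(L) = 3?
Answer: -1419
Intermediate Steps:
(43*Q(-1))*(-1 - 10) = (43*3)*(-1 - 10) = 129*(-11) = -1419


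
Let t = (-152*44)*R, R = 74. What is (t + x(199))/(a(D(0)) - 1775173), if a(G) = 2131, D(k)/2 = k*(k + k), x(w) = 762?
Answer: 247075/886521 ≈ 0.27870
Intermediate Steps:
D(k) = 4*k² (D(k) = 2*(k*(k + k)) = 2*(k*(2*k)) = 2*(2*k²) = 4*k²)
t = -494912 (t = -152*44*74 = -6688*74 = -494912)
(t + x(199))/(a(D(0)) - 1775173) = (-494912 + 762)/(2131 - 1775173) = -494150/(-1773042) = -494150*(-1/1773042) = 247075/886521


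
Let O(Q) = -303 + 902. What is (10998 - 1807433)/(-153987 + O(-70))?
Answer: 1796435/153388 ≈ 11.712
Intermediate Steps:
O(Q) = 599
(10998 - 1807433)/(-153987 + O(-70)) = (10998 - 1807433)/(-153987 + 599) = -1796435/(-153388) = -1796435*(-1/153388) = 1796435/153388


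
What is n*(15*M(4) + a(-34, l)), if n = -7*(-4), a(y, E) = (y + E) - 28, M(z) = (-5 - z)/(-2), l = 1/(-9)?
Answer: 1358/9 ≈ 150.89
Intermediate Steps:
l = -⅑ ≈ -0.11111
M(z) = 5/2 + z/2 (M(z) = (-5 - z)*(-½) = 5/2 + z/2)
a(y, E) = -28 + E + y (a(y, E) = (E + y) - 28 = -28 + E + y)
n = 28
n*(15*M(4) + a(-34, l)) = 28*(15*(5/2 + (½)*4) + (-28 - ⅑ - 34)) = 28*(15*(5/2 + 2) - 559/9) = 28*(15*(9/2) - 559/9) = 28*(135/2 - 559/9) = 28*(97/18) = 1358/9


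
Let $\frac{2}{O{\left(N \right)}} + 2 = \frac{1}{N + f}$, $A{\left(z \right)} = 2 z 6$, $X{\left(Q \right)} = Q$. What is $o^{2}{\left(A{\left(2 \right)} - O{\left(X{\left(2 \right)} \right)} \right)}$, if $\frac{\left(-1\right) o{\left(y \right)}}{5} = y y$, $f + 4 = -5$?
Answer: $\frac{19565295376}{2025} \approx 9.6619 \cdot 10^{6}$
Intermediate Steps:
$f = -9$ ($f = -4 - 5 = -9$)
$A{\left(z \right)} = 12 z$
$O{\left(N \right)} = \frac{2}{-2 + \frac{1}{-9 + N}}$ ($O{\left(N \right)} = \frac{2}{-2 + \frac{1}{N - 9}} = \frac{2}{-2 + \frac{1}{-9 + N}}$)
$o{\left(y \right)} = - 5 y^{2}$ ($o{\left(y \right)} = - 5 y y = - 5 y^{2}$)
$o^{2}{\left(A{\left(2 \right)} - O{\left(X{\left(2 \right)} \right)} \right)} = \left(- 5 \left(12 \cdot 2 - \frac{2 \left(9 - 2\right)}{-19 + 2 \cdot 2}\right)^{2}\right)^{2} = \left(- 5 \left(24 - \frac{2 \left(9 - 2\right)}{-19 + 4}\right)^{2}\right)^{2} = \left(- 5 \left(24 - 2 \frac{1}{-15} \cdot 7\right)^{2}\right)^{2} = \left(- 5 \left(24 - 2 \left(- \frac{1}{15}\right) 7\right)^{2}\right)^{2} = \left(- 5 \left(24 - - \frac{14}{15}\right)^{2}\right)^{2} = \left(- 5 \left(24 + \frac{14}{15}\right)^{2}\right)^{2} = \left(- 5 \left(\frac{374}{15}\right)^{2}\right)^{2} = \left(\left(-5\right) \frac{139876}{225}\right)^{2} = \left(- \frac{139876}{45}\right)^{2} = \frac{19565295376}{2025}$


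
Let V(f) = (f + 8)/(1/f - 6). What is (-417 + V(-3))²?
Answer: 63011844/361 ≈ 1.7455e+5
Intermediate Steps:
V(f) = (8 + f)/(-6 + 1/f)
(-417 + V(-3))² = (-417 - 1*(-3)*(8 - 3)/(-1 + 6*(-3)))² = (-417 - 1*(-3)*5/(-1 - 18))² = (-417 - 1*(-3)*5/(-19))² = (-417 - 1*(-3)*(-1/19)*5)² = (-417 - 15/19)² = (-7938/19)² = 63011844/361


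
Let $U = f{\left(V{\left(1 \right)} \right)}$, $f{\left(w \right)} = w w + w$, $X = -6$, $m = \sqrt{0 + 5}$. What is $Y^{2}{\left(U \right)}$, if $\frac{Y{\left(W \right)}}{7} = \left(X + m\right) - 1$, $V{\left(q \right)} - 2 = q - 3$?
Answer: $2646 - 686 \sqrt{5} \approx 1112.1$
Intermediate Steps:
$m = \sqrt{5} \approx 2.2361$
$V{\left(q \right)} = -1 + q$ ($V{\left(q \right)} = 2 + \left(q - 3\right) = 2 + \left(-3 + q\right) = -1 + q$)
$f{\left(w \right)} = w + w^{2}$ ($f{\left(w \right)} = w^{2} + w = w + w^{2}$)
$U = 0$ ($U = \left(-1 + 1\right) \left(1 + \left(-1 + 1\right)\right) = 0 \left(1 + 0\right) = 0 \cdot 1 = 0$)
$Y{\left(W \right)} = -49 + 7 \sqrt{5}$ ($Y{\left(W \right)} = 7 \left(\left(-6 + \sqrt{5}\right) - 1\right) = 7 \left(-7 + \sqrt{5}\right) = -49 + 7 \sqrt{5}$)
$Y^{2}{\left(U \right)} = \left(-49 + 7 \sqrt{5}\right)^{2}$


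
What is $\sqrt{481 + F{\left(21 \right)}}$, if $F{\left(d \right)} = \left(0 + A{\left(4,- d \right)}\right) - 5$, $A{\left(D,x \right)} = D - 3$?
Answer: $3 \sqrt{53} \approx 21.84$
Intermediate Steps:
$A{\left(D,x \right)} = -3 + D$ ($A{\left(D,x \right)} = D - 3 = -3 + D$)
$F{\left(d \right)} = -4$ ($F{\left(d \right)} = \left(0 + \left(-3 + 4\right)\right) - 5 = \left(0 + 1\right) - 5 = 1 - 5 = -4$)
$\sqrt{481 + F{\left(21 \right)}} = \sqrt{481 - 4} = \sqrt{477} = 3 \sqrt{53}$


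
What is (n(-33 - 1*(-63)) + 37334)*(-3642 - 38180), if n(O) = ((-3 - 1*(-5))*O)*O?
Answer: -1636662148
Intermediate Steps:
n(O) = 2*O² (n(O) = ((-3 + 5)*O)*O = (2*O)*O = 2*O²)
(n(-33 - 1*(-63)) + 37334)*(-3642 - 38180) = (2*(-33 - 1*(-63))² + 37334)*(-3642 - 38180) = (2*(-33 + 63)² + 37334)*(-41822) = (2*30² + 37334)*(-41822) = (2*900 + 37334)*(-41822) = (1800 + 37334)*(-41822) = 39134*(-41822) = -1636662148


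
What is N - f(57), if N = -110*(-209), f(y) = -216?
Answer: 23206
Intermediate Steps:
N = 22990
N - f(57) = 22990 - 1*(-216) = 22990 + 216 = 23206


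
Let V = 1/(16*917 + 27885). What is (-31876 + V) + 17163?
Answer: -626141140/42557 ≈ -14713.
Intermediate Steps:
V = 1/42557 (V = 1/(14672 + 27885) = 1/42557 ≈ 2.3498e-5)
(-31876 + V) + 17163 = (-31876 + 1/42557) + 17163 = -1356546931/42557 + 17163 = -626141140/42557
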